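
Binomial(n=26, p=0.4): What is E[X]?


E[X] = n*p = 26 * 0.4 = 10.4

10.4


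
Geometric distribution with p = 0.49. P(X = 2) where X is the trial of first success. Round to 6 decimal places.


P = (1-p)^(k-1) * p
(1-p)^(k-1) = 0.51^1 = 0.51
P = 0.51 * 0.49 = 0.2499

0.249900


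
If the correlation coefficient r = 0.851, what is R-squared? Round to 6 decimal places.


R^2 = r^2 = (0.851)^2 = 0.724201

0.724201


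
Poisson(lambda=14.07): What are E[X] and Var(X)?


E[X] = Var(X) = lambda = 14.07

14.07, 14.07


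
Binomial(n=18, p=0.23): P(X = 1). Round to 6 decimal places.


P = C(n,k) * p^k * (1-p)^(n-k)
C(18,1) = 18
p^k = 0.23^1 = 0.23
(1-p)^(n-k) = 0.77^17 ≈ 0.01175824
P = 18 * 0.23 * 0.01175824 ≈ 0.048679

0.048679


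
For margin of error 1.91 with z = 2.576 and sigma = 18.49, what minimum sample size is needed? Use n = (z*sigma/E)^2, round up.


z*sigma/E = 2.576 * 18.49 / 1.91 ≈ 24.937298
(z*sigma/E)^2 ≈ 621.868853
round up: n = 622

622


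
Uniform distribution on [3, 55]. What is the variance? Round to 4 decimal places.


Var = (b-a)^2 / 12
(b-a)^2 = (55 - 3)^2 = 2704
Var = 2704/12 ≈ 225.333333

225.3333


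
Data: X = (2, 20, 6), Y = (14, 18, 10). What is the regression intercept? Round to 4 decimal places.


a = ybar - b*xbar, where b = sum((xi-xbar)(yi-ybar)) / sum((xi-xbar)^2)
n = 3, xbar = 28/3 ≈ 9.333333, ybar = 42/3 = 14
Sxy = sum((xi-xbar)(yi-ybar)) = 56
Sxx = sum((xi-xbar)^2) = 536/3 ≈ 178.666667
b = Sxy / Sxx = 21/67 ≈ 0.313433
a = 14 - 0.313433 * 9.333333 = 742/67 ≈ 11.074627

11.0746


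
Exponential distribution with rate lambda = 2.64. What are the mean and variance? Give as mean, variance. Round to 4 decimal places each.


mean = 1/lam, var = 1/lam^2
mean = 1 / 2.64 = 25/66 ≈ 0.378788
lam^2 = 2.64^2 = 6.9696
var = 1 / 6.9696 = 625/4356 ≈ 0.143480

0.3788, 0.1435


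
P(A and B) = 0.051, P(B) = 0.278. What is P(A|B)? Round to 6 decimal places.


P(A|B) = P(A and B) / P(B) = 0.051 / 0.278 = 51/278 ≈ 0.18345324

0.183453


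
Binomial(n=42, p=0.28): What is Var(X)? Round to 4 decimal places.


Var = n*p*(1-p) = 42 * 0.28 * 0.72 = 8.4672

8.4672


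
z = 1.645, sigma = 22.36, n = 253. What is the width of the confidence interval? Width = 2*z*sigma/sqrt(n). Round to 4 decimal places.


width = 2*z*sigma/sqrt(n)
2*z*sigma = 2 * 1.645 * 22.36 = 73.5644
sqrt(253) ≈ 15.905974
width = 73.5644 / 15.905974 ≈ 4.624954

4.6250


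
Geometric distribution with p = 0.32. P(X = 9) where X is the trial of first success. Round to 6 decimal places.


P = (1-p)^(k-1) * p
(1-p)^(k-1) = 0.68^8 ≈ 0.04571632
P = 0.04571632 * 0.32 ≈ 0.01462922

0.014629


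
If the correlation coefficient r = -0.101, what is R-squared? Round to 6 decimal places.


R^2 = r^2 = (-0.101)^2 = 0.010201

0.010201


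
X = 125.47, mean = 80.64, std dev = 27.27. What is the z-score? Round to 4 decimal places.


z = (X - mu) / sigma
X - mu = 125.47 - 80.64 = 44.83
z = 44.83 / 27.27 = 4483/2727 ≈ 1.643931

1.6439


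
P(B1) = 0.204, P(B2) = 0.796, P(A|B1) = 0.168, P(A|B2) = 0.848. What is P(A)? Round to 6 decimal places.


P(A) = P(A|B1)*P(B1) + P(A|B2)*P(B2)
P(A|B1)*P(B1) = 0.168 * 0.204 = 0.034272
P(A|B2)*P(B2) = 0.848 * 0.796 = 0.675008
P(A) = 0.034272 + 0.675008 = 0.70928

0.709280


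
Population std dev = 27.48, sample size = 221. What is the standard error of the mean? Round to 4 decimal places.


SE = sigma / sqrt(n)
sqrt(221) ≈ 14.866069
SE = 27.48 / 14.866069 ≈ 1.848505

1.8485


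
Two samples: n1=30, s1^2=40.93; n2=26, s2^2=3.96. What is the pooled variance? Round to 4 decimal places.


sp^2 = ((n1-1)*s1^2 + (n2-1)*s2^2)/(n1+n2-2)
(n1-1)*s1^2 = 29 * 40.93 = 1186.97
(n2-1)*s2^2 = 25 * 3.96 = 99
numerator = 1186.97 + 99 = 1285.97
n1+n2-2 = 54
sp^2 = 1285.97 / 54 = 128597/5400 ≈ 23.814259

23.8143


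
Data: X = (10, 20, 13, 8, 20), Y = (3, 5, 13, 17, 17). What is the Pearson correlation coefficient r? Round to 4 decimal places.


r = sum((xi-xbar)(yi-ybar)) / sqrt(sum((xi-xbar)^2) * sum((yi-ybar)^2))
n = 5, xbar = 71/5 = 14.2, ybar = 55/5 = 11
Sxy = sum((xi-xbar)(yi-ybar)) = -6
Sxx = sum((xi-xbar)^2) = 124.8
Syy = sum((yi-ybar)^2) = 176
sqrt(Sxx*Syy) ≈ 148.205263
r = Sxy / sqrt(Sxx*Syy) = -6 / 148.205263 ≈ -0.040484

-0.0405


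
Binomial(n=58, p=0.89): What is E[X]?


E[X] = n*p = 58 * 0.89 = 51.62

51.62


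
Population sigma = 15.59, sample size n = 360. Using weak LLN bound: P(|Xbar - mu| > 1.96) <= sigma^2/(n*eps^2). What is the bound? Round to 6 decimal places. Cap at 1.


bound = min(1, sigma^2/(n*eps^2))
sigma^2 = 15.59^2 = 243.0481
n*eps^2 = 360 * 1.96^2 = 360 * 3.8416 = 1382.976
sigma^2/(n*eps^2) = 243.0481 / 1382.976 ≈ 0.17574282

0.175743


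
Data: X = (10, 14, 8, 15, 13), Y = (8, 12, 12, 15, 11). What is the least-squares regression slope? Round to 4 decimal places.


b = sum((xi-xbar)(yi-ybar)) / sum((xi-xbar)^2)
n = 5, xbar = 60/5 = 12, ybar = 58/5 = 11.6
Sxy = sum((xi-xbar)(yi-ybar)) = 16
Sxx = sum((xi-xbar)^2) = 34
b = Sxy / Sxx = 8/17 ≈ 0.470588

0.4706


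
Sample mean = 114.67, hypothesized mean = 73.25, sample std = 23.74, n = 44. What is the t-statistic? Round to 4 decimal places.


t = (xbar - mu0) / (s/sqrt(n))
xbar - mu0 = 114.67 - 73.25 = 41.42
sqrt(44) ≈ 6.63324958
s/sqrt(n) = 23.74 / 6.63324958 ≈ 3.57893966
t = 41.42 / 3.57893966 ≈ 11.573260

11.5733


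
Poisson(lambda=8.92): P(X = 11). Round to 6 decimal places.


P = e^(-lam) * lam^k / k!
e^(-8.92) ≈ 0.0001336882
lam^k = 8.92^11 ≈ 28445488614.260799
k! = 11! = 39916800
P = 0.0001336882 * 28445488614.260799 / 39916800 ≈ 0.095269

0.095269


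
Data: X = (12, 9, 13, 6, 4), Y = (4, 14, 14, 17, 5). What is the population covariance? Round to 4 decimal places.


Cov = (1/n)*sum((xi-xbar)(yi-ybar))
n = 5, xbar = 44/5 = 8.8, ybar = 54/5 = 10.8
sum((xi-xbar)(yi-ybar)) = 2.8
Cov = 2.8 / 5 = 0.56

0.5600


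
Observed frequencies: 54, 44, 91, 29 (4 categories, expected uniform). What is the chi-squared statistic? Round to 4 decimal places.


chi2 = sum((O-E)^2/E), E = total/4
total = 218, E = 218/4 = 54.5
(54 - 54.5)^2 / 54.5 = 0.25 / 54.5 = 1/218 ≈ 0.004587
(44 - 54.5)^2 / 54.5 = 110.25 / 54.5 = 441/218 ≈ 2.022936
(91 - 54.5)^2 / 54.5 = 1332.25 / 54.5 = 5329/218 ≈ 24.444954
(29 - 54.5)^2 / 54.5 = 650.25 / 54.5 = 2601/218 ≈ 11.931193
chi2 = 4186/109 ≈ 38.403670

38.4037


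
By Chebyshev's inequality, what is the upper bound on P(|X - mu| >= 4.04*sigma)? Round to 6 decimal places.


P <= 1/k^2
k^2 = 4.04^2 = 16.3216
1/k^2 = 1 / 16.3216 ≈ 0.06126850

0.061269


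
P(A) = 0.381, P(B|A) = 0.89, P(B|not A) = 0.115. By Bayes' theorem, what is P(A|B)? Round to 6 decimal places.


P(A|B) = P(B|A)*P(A) / P(B), P(B) = P(B|A)*P(A) + P(B|not A)*P(not A)
P(B|A)*P(A) = 0.89 * 0.381 = 0.33909
P(B|not A)*P(not A) = 0.115 * 0.619 = 0.071185
P(B) = 0.33909 + 0.071185 = 0.410275
P(A|B) = 0.33909 / 0.410275 ≈ 0.82649442

0.826494


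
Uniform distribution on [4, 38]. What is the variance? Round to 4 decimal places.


Var = (b-a)^2 / 12
(b-a)^2 = (38 - 4)^2 = 1156
Var = 1156/12 ≈ 96.333333

96.3333


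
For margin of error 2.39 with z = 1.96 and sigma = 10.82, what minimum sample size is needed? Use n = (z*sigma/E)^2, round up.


z*sigma/E = 1.96 * 10.82 / 2.39 = 53018/5975 ≈ 8.873305
(z*sigma/E)^2 ≈ 78.735549
round up: n = 79

79


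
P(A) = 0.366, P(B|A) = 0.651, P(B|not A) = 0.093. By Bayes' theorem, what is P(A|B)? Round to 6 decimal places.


P(A|B) = P(B|A)*P(A) / P(B), P(B) = P(B|A)*P(A) + P(B|not A)*P(not A)
P(B|A)*P(A) = 0.651 * 0.366 = 0.238266
P(B|not A)*P(not A) = 0.093 * 0.634 = 0.058962
P(B) = 0.238266 + 0.058962 = 0.297228
P(A|B) = 0.238266 / 0.297228 = 1281/1598 ≈ 0.80162703

0.801627


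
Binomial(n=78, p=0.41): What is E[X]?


E[X] = n*p = 78 * 0.41 = 31.98

31.98


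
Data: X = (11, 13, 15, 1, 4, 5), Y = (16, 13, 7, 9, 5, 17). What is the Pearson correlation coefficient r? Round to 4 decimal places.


r = sum((xi-xbar)(yi-ybar)) / sqrt(sum((xi-xbar)^2) * sum((yi-ybar)^2))
n = 6, xbar = 49/6 ≈ 8.166667, ybar = 67/6 ≈ 11.166667
Sxy = sum((xi-xbar)(yi-ybar)) = 101/6 ≈ 16.833333
Sxx = sum((xi-xbar)^2) = 941/6 ≈ 156.833333
Syy = sum((yi-ybar)^2) = 725/6 ≈ 120.833333
sqrt(Sxx*Syy) ≈ 137.661521
r = Sxy / sqrt(Sxx*Syy) = 16.833333 / 137.661521 ≈ 0.122281

0.1223


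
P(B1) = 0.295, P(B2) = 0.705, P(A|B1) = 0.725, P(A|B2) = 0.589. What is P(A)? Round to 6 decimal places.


P(A) = P(A|B1)*P(B1) + P(A|B2)*P(B2)
P(A|B1)*P(B1) = 0.725 * 0.295 = 0.213875
P(A|B2)*P(B2) = 0.589 * 0.705 = 0.415245
P(A) = 0.213875 + 0.415245 = 0.62912

0.629120


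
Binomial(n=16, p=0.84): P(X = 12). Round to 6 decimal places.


P = C(n,k) * p^k * (1-p)^(n-k)
C(16,12) = 1820
p^k = 0.84^12 ≈ 0.1234103
(1-p)^(n-k) = 0.16^4 = 0.00065536
P = 1820 * 0.1234103 * 0.00065536 ≈ 0.147198

0.147198


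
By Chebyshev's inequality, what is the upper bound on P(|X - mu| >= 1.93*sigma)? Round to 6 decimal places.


P <= 1/k^2
k^2 = 1.93^2 = 3.7249
1/k^2 = 1 / 3.7249 ≈ 0.26846358

0.268464


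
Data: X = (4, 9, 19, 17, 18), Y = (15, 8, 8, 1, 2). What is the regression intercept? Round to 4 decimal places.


a = ybar - b*xbar, where b = sum((xi-xbar)(yi-ybar)) / sum((xi-xbar)^2)
n = 5, xbar = 67/5 = 13.4, ybar = 34/5 = 6.8
Sxy = sum((xi-xbar)(yi-ybar)) = -118.6
Sxx = sum((xi-xbar)^2) = 173.2
b = Sxy / Sxx = -593/866 ≈ -0.684758
a = 6.8 - (-0.684758) * 13.4 = 13835/866 ≈ 15.975751

15.9758


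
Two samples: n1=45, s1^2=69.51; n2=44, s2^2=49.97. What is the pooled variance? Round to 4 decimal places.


sp^2 = ((n1-1)*s1^2 + (n2-1)*s2^2)/(n1+n2-2)
(n1-1)*s1^2 = 44 * 69.51 = 3058.44
(n2-1)*s2^2 = 43 * 49.97 = 2148.71
numerator = 3058.44 + 2148.71 = 5207.15
n1+n2-2 = 87
sp^2 = 5207.15 / 87 = 104143/1740 ≈ 59.852299

59.8523


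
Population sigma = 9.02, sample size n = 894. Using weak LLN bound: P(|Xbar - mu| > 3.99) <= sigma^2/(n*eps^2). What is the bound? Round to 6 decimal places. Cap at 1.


bound = min(1, sigma^2/(n*eps^2))
sigma^2 = 9.02^2 = 81.3604
n*eps^2 = 894 * 3.99^2 = 894 * 15.9201 = 14232.5694
sigma^2/(n*eps^2) = 81.3604 / 14232.5694 ≈ 0.00571649

0.005716


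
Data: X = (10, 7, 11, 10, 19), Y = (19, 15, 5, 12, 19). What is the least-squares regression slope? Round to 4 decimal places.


b = sum((xi-xbar)(yi-ybar)) / sum((xi-xbar)^2)
n = 5, xbar = 57/5 = 11.4, ybar = 70/5 = 14
Sxy = sum((xi-xbar)(yi-ybar)) = 33
Sxx = sum((xi-xbar)^2) = 81.2
b = Sxy / Sxx = 165/406 ≈ 0.406404

0.4064


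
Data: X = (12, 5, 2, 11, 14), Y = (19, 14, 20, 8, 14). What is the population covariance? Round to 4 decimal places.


Cov = (1/n)*sum((xi-xbar)(yi-ybar))
n = 5, xbar = 44/5 = 8.8, ybar = 75/5 = 15
sum((xi-xbar)(yi-ybar)) = -38
Cov = -38 / 5 = -7.6

-7.6000


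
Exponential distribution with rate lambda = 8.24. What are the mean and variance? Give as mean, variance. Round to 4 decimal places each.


mean = 1/lam, var = 1/lam^2
mean = 1 / 8.24 = 25/206 ≈ 0.121359
lam^2 = 8.24^2 = 67.8976
var = 1 / 67.8976 ≈ 0.014728

0.1214, 0.0147


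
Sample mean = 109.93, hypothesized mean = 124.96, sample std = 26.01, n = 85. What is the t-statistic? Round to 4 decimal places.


t = (xbar - mu0) / (s/sqrt(n))
xbar - mu0 = 109.93 - 124.96 = -15.03
sqrt(85) ≈ 9.21954446
s/sqrt(n) = 26.01 / 9.21954446 ≈ 2.82118060
t = -15.03 / 2.82118060 ≈ -5.327557

-5.3276


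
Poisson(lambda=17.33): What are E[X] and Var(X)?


E[X] = Var(X) = lambda = 17.33

17.33, 17.33


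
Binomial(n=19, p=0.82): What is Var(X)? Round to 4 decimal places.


Var = n*p*(1-p) = 19 * 0.82 * 0.18 = 2.8044

2.8044


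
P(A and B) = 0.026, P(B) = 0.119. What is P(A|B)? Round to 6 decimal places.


P(A|B) = P(A and B) / P(B) = 0.026 / 0.119 = 26/119 ≈ 0.21848739

0.218487


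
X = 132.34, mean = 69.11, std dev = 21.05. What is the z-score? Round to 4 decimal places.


z = (X - mu) / sigma
X - mu = 132.34 - 69.11 = 63.23
z = 63.23 / 21.05 = 6323/2105 ≈ 3.003800

3.0038


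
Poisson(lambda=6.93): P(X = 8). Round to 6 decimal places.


P = e^(-lam) * lam^k / k!
e^(-6.93) ≈ 0.0009780009
lam^k = 6.93^8 ≈ 5319439.537183
k! = 8! = 40320
P = 0.0009780009 * 5319439.537183 / 40320 ≈ 0.129028

0.129028


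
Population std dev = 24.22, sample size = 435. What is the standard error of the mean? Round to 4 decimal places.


SE = sigma / sqrt(n)
sqrt(435) ≈ 20.856654
SE = 24.22 / 20.856654 ≈ 1.161260

1.1613


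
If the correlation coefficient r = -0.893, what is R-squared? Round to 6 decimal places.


R^2 = r^2 = (-0.893)^2 = 0.797449

0.797449


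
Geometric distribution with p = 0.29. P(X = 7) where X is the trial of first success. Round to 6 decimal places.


P = (1-p)^(k-1) * p
(1-p)^(k-1) = 0.71^6 ≈ 0.1281003
P = 0.1281003 * 0.29 ≈ 0.03714908

0.037149


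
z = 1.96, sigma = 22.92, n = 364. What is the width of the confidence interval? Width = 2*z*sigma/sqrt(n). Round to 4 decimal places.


width = 2*z*sigma/sqrt(n)
2*z*sigma = 2 * 1.96 * 22.92 = 89.8464
sqrt(364) ≈ 19.078784
width = 89.8464 / 19.078784 ≈ 4.709231

4.7092


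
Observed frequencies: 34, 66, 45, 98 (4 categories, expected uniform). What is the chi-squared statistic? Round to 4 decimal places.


chi2 = sum((O-E)^2/E), E = total/4
total = 243, E = 243/4 = 60.75
(34 - 60.75)^2 / 60.75 = 715.5625 / 60.75 = 11449/972 ≈ 11.778807
(66 - 60.75)^2 / 60.75 = 27.5625 / 60.75 = 49/108 ≈ 0.453704
(45 - 60.75)^2 / 60.75 = 248.0625 / 60.75 = 49/12 ≈ 4.083333
(98 - 60.75)^2 / 60.75 = 1387.5625 / 60.75 = 22201/972 ≈ 22.840535
chi2 = 9515/243 ≈ 39.156379

39.1564


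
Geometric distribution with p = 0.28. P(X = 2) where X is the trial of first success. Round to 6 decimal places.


P = (1-p)^(k-1) * p
(1-p)^(k-1) = 0.72^1 = 0.72
P = 0.72 * 0.28 = 0.2016

0.201600


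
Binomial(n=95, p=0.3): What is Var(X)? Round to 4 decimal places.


Var = n*p*(1-p) = 95 * 0.3 * 0.7 = 19.95

19.9500


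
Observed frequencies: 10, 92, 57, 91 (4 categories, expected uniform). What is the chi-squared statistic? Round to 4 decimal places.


chi2 = sum((O-E)^2/E), E = total/4
total = 250, E = 250/4 = 62.5
(10 - 62.5)^2 / 62.5 = 2756.25 / 62.5 = 44.1
(92 - 62.5)^2 / 62.5 = 870.25 / 62.5 = 13.924
(57 - 62.5)^2 / 62.5 = 30.25 / 62.5 = 0.484
(91 - 62.5)^2 / 62.5 = 812.25 / 62.5 = 12.996
chi2 = 71.504

71.5040


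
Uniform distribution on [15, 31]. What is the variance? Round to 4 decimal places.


Var = (b-a)^2 / 12
(b-a)^2 = (31 - 15)^2 = 256
Var = 256/12 ≈ 21.333333

21.3333


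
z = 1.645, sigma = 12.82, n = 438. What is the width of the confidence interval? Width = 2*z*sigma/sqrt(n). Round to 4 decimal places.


width = 2*z*sigma/sqrt(n)
2*z*sigma = 2 * 1.645 * 12.82 = 42.1778
sqrt(438) ≈ 20.928450
width = 42.1778 / 20.928450 ≈ 2.015333

2.0153


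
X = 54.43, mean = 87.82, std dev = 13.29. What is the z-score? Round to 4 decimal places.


z = (X - mu) / sigma
X - mu = 54.43 - 87.82 = -33.39
z = -33.39 / 13.29 = -1113/443 ≈ -2.512415

-2.5124


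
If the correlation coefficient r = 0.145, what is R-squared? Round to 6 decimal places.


R^2 = r^2 = (0.145)^2 = 0.021025

0.021025


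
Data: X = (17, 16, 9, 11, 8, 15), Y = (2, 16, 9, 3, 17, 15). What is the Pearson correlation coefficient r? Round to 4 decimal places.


r = sum((xi-xbar)(yi-ybar)) / sqrt(sum((xi-xbar)^2) * sum((yi-ybar)^2))
n = 6, xbar = 76/6 = 38/3 ≈ 12.666667, ybar = 62/6 = 31/3 ≈ 10.333333
Sxy = sum((xi-xbar)(yi-ybar)) = -61/3 ≈ -20.333333
Sxx = sum((xi-xbar)^2) = 220/3 ≈ 73.333333
Syy = sum((yi-ybar)^2) = 670/3 ≈ 223.333333
sqrt(Sxx*Syy) ≈ 127.975692
r = Sxy / sqrt(Sxx*Syy) = -20.333333 / 127.975692 ≈ -0.158884

-0.1589


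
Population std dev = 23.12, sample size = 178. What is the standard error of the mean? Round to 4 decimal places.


SE = sigma / sqrt(n)
sqrt(178) ≈ 13.341664
SE = 23.12 / 13.341664 ≈ 1.732917

1.7329


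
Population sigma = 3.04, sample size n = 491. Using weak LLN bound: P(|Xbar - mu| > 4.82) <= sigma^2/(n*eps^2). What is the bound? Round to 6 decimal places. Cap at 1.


bound = min(1, sigma^2/(n*eps^2))
sigma^2 = 3.04^2 = 9.2416
n*eps^2 = 491 * 4.82^2 = 491 * 23.2324 = 11407.1084
sigma^2/(n*eps^2) = 9.2416 / 11407.1084 ≈ 0.00081016

0.000810


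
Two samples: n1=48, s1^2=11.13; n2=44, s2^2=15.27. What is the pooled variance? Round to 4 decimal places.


sp^2 = ((n1-1)*s1^2 + (n2-1)*s2^2)/(n1+n2-2)
(n1-1)*s1^2 = 47 * 11.13 = 523.11
(n2-1)*s2^2 = 43 * 15.27 = 656.61
numerator = 523.11 + 656.61 = 1179.72
n1+n2-2 = 90
sp^2 = 1179.72 / 90 = 13.108

13.1080


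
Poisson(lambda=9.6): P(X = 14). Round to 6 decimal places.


P = e^(-lam) * lam^k / k!
e^(-9.6) ≈ 0.00006772874
lam^k = 9.6^14 ≈ 56467331235511.360245
k! = 14! = 87178291200
P = 0.00006772874 * 56467331235511.360245 / 87178291200 ≈ 0.043869

0.043869


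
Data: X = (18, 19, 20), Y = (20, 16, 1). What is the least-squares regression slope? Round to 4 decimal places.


b = sum((xi-xbar)(yi-ybar)) / sum((xi-xbar)^2)
n = 3, xbar = 57/3 = 19, ybar = 37/3 ≈ 12.333333
Sxy = sum((xi-xbar)(yi-ybar)) = -19
Sxx = sum((xi-xbar)^2) = 2
b = Sxy / Sxx = -9.5

-9.5000


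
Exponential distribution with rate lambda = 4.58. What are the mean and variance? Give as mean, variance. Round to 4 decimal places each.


mean = 1/lam, var = 1/lam^2
mean = 1 / 4.58 = 50/229 ≈ 0.218341
lam^2 = 4.58^2 = 20.9764
var = 1 / 20.9764 ≈ 0.047673

0.2183, 0.0477


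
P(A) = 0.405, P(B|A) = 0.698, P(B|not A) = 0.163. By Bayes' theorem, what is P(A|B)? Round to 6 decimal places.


P(A|B) = P(B|A)*P(A) / P(B), P(B) = P(B|A)*P(A) + P(B|not A)*P(not A)
P(B|A)*P(A) = 0.698 * 0.405 = 0.28269
P(B|not A)*P(not A) = 0.163 * 0.595 = 0.096985
P(B) = 0.28269 + 0.096985 = 0.379675
P(A|B) = 0.28269 / 0.379675 ≈ 0.74455785

0.744558


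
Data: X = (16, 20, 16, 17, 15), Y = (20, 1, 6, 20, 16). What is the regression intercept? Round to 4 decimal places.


a = ybar - b*xbar, where b = sum((xi-xbar)(yi-ybar)) / sum((xi-xbar)^2)
n = 5, xbar = 84/5 = 16.8, ybar = 63/5 = 12.6
Sxy = sum((xi-xbar)(yi-ybar)) = -42.4
Sxx = sum((xi-xbar)^2) = 14.8
b = Sxy / Sxx = -106/37 ≈ -2.864865
a = 12.6 - (-2.864865) * 16.8 = 2247/37 ≈ 60.729730

60.7297


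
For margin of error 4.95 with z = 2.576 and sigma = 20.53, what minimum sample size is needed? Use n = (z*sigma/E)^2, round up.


z*sigma/E = 2.576 * 20.53 / 4.95 ≈ 10.683895
(z*sigma/E)^2 ≈ 114.145611
round up: n = 115

115


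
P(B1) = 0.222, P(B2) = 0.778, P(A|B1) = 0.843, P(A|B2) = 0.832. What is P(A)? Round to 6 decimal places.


P(A) = P(A|B1)*P(B1) + P(A|B2)*P(B2)
P(A|B1)*P(B1) = 0.843 * 0.222 = 0.187146
P(A|B2)*P(B2) = 0.832 * 0.778 = 0.647296
P(A) = 0.187146 + 0.647296 = 0.834442

0.834442


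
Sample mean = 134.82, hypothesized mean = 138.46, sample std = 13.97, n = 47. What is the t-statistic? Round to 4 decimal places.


t = (xbar - mu0) / (s/sqrt(n))
xbar - mu0 = 134.82 - 138.46 = -3.64
sqrt(47) ≈ 6.85565460
s/sqrt(n) = 13.97 / 6.85565460 ≈ 2.03773393
t = -3.64 / 2.03773393 ≈ -1.786298

-1.7863


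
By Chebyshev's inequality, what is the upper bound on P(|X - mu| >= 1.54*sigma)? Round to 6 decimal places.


P <= 1/k^2
k^2 = 1.54^2 = 2.3716
1/k^2 = 1 / 2.3716 = 2500/5929 ≈ 0.42165627

0.421656


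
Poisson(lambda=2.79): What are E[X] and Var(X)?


E[X] = Var(X) = lambda = 2.79

2.79, 2.79


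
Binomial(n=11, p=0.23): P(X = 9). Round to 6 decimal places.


P = C(n,k) * p^k * (1-p)^(n-k)
C(11,9) = 55
p^k = 0.23^9 ≈ 0.000001801153
(1-p)^(n-k) = 0.77^2 = 0.5929
P = 55 * 0.000001801153 * 0.5929 ≈ 0.000059

0.000059


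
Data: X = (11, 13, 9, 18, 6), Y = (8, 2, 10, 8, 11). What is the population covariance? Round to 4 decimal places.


Cov = (1/n)*sum((xi-xbar)(yi-ybar))
n = 5, xbar = 57/5 = 11.4, ybar = 39/5 = 7.8
sum((xi-xbar)(yi-ybar)) = -30.6
Cov = -30.6 / 5 = -6.12

-6.1200


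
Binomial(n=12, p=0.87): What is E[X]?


E[X] = n*p = 12 * 0.87 = 10.44

10.44


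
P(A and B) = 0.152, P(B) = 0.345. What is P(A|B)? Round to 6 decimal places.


P(A|B) = P(A and B) / P(B) = 0.152 / 0.345 = 152/345 ≈ 0.44057971

0.440580


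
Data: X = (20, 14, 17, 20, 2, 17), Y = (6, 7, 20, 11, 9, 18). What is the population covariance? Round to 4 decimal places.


Cov = (1/n)*sum((xi-xbar)(yi-ybar))
n = 6, xbar = 90/6 = 15, ybar = 71/6 ≈ 11.833333
sum((xi-xbar)(yi-ybar)) = 37
Cov = 37 / 6 = 37/6 ≈ 6.166667

6.1667


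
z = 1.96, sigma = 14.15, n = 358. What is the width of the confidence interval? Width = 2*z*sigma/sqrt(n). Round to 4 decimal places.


width = 2*z*sigma/sqrt(n)
2*z*sigma = 2 * 1.96 * 14.15 = 55.468
sqrt(358) ≈ 18.920888
width = 55.468 / 18.920888 ≈ 2.931575

2.9316


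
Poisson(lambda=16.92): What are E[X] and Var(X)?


E[X] = Var(X) = lambda = 16.92

16.92, 16.92


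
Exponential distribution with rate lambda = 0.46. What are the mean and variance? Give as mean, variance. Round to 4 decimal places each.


mean = 1/lam, var = 1/lam^2
mean = 1 / 0.46 = 50/23 ≈ 2.173913
lam^2 = 0.46^2 = 0.2116
var = 1 / 0.2116 = 2500/529 ≈ 4.725898

2.1739, 4.7259


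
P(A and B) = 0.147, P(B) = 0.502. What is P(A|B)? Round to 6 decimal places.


P(A|B) = P(A and B) / P(B) = 0.147 / 0.502 = 147/502 ≈ 0.29282869

0.292829


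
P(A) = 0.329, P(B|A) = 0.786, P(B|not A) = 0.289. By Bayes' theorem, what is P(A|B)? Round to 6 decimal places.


P(A|B) = P(B|A)*P(A) / P(B), P(B) = P(B|A)*P(A) + P(B|not A)*P(not A)
P(B|A)*P(A) = 0.786 * 0.329 = 0.258594
P(B|not A)*P(not A) = 0.289 * 0.671 = 0.193919
P(B) = 0.258594 + 0.193919 = 0.452513
P(A|B) = 0.258594 / 0.452513 ≈ 0.57146204

0.571462


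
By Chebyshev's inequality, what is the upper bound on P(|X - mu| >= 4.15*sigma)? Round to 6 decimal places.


P <= 1/k^2
k^2 = 4.15^2 = 17.2225
1/k^2 = 1 / 17.2225 = 400/6889 ≈ 0.05806358

0.058064


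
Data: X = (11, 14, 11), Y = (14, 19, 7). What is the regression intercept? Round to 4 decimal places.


a = ybar - b*xbar, where b = sum((xi-xbar)(yi-ybar)) / sum((xi-xbar)^2)
n = 3, xbar = 36/3 = 12, ybar = 40/3 ≈ 13.333333
Sxy = sum((xi-xbar)(yi-ybar)) = 17
Sxx = sum((xi-xbar)^2) = 6
b = Sxy / Sxx = 17/6 ≈ 2.833333
a = 13.333333 - 2.833333 * 12 = -62/3 ≈ -20.666667

-20.6667


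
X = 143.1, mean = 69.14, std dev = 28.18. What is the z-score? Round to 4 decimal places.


z = (X - mu) / sigma
X - mu = 143.1 - 69.14 = 73.96
z = 73.96 / 28.18 = 3698/1409 ≈ 2.624556

2.6246


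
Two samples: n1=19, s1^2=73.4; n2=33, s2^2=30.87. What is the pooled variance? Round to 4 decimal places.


sp^2 = ((n1-1)*s1^2 + (n2-1)*s2^2)/(n1+n2-2)
(n1-1)*s1^2 = 18 * 73.4 = 1321.2
(n2-1)*s2^2 = 32 * 30.87 = 987.84
numerator = 1321.2 + 987.84 = 2309.04
n1+n2-2 = 50
sp^2 = 2309.04 / 50 = 46.1808

46.1808


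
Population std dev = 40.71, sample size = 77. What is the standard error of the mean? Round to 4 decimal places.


SE = sigma / sqrt(n)
sqrt(77) ≈ 8.774964
SE = 40.71 / 8.774964 ≈ 4.639335

4.6393


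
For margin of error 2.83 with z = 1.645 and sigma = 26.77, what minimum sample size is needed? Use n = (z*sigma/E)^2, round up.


z*sigma/E = 1.645 * 26.77 / 2.83 ≈ 15.560654
(z*sigma/E)^2 ≈ 242.133944
round up: n = 243

243


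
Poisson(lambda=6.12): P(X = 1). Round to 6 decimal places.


P = e^(-lam) * lam^k / k!
e^(-6.12) ≈ 0.002198456
lam^k = 6.12^1 = 6.12
k! = 1! = 1
P = 0.002198456 * 6.12 / 1 ≈ 0.013455

0.013455


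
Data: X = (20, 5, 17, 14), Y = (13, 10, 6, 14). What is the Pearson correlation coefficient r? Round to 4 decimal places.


r = sum((xi-xbar)(yi-ybar)) / sqrt(sum((xi-xbar)^2) * sum((yi-ybar)^2))
n = 4, xbar = 56/4 = 14, ybar = 43/4 = 10.75
Sxy = sum((xi-xbar)(yi-ybar)) = 6
Sxx = sum((xi-xbar)^2) = 126
Syy = sum((yi-ybar)^2) = 38.75
sqrt(Sxx*Syy) ≈ 69.874888
r = Sxy / sqrt(Sxx*Syy) = 6 / 69.874888 ≈ 0.085868

0.0859


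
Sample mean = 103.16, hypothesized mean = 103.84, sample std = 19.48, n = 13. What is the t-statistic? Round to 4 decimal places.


t = (xbar - mu0) / (s/sqrt(n))
xbar - mu0 = 103.16 - 103.84 = -0.68
sqrt(13) ≈ 3.60555128
s/sqrt(n) = 19.48 / 3.60555128 ≈ 5.40277991
t = -0.68 / 5.40277991 ≈ -0.125861

-0.1259


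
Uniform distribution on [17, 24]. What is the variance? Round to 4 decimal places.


Var = (b-a)^2 / 12
(b-a)^2 = (24 - 17)^2 = 49
Var = 49/12 ≈ 4.083333

4.0833


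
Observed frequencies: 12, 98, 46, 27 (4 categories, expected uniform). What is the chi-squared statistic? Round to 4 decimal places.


chi2 = sum((O-E)^2/E), E = total/4
total = 183, E = 183/4 = 45.75
(12 - 45.75)^2 / 45.75 = 1139.0625 / 45.75 = 6075/244 ≈ 24.897541
(98 - 45.75)^2 / 45.75 = 2730.0625 / 45.75 = 43681/732 ≈ 59.673497
(46 - 45.75)^2 / 45.75 = 0.0625 / 45.75 = 1/732 ≈ 0.001366
(27 - 45.75)^2 / 45.75 = 351.5625 / 45.75 = 1875/244 ≈ 7.684426
chi2 = 16883/183 ≈ 92.256831

92.2568


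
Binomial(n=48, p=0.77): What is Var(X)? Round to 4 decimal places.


Var = n*p*(1-p) = 48 * 0.77 * 0.23 = 8.5008

8.5008


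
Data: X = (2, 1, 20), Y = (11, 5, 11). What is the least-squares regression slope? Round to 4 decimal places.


b = sum((xi-xbar)(yi-ybar)) / sum((xi-xbar)^2)
n = 3, xbar = 23/3 ≈ 7.666667, ybar = 27/3 = 9
Sxy = sum((xi-xbar)(yi-ybar)) = 40
Sxx = sum((xi-xbar)^2) = 686/3 ≈ 228.666667
b = Sxy / Sxx = 60/343 ≈ 0.174927

0.1749


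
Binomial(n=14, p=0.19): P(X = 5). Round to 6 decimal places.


P = C(n,k) * p^k * (1-p)^(n-k)
C(14,5) = 2002
p^k = 0.19^5 = 0.0002476099
(1-p)^(n-k) = 0.81^9 ≈ 0.1500946
P = 2002 * 0.0002476099 * 0.1500946 ≈ 0.074404

0.074404


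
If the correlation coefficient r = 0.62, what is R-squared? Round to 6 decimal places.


R^2 = r^2 = (0.62)^2 = 0.3844

0.384400


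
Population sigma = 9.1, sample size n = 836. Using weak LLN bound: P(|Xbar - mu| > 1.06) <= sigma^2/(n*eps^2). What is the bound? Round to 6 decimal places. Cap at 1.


bound = min(1, sigma^2/(n*eps^2))
sigma^2 = 9.1^2 = 82.81
n*eps^2 = 836 * 1.06^2 = 836 * 1.1236 = 939.3296
sigma^2/(n*eps^2) = 82.81 / 939.3296 ≈ 0.08815862

0.088159


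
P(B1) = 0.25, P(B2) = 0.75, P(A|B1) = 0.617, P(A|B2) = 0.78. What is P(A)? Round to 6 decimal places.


P(A) = P(A|B1)*P(B1) + P(A|B2)*P(B2)
P(A|B1)*P(B1) = 0.617 * 0.25 = 0.15425
P(A|B2)*P(B2) = 0.78 * 0.75 = 0.585
P(A) = 0.15425 + 0.585 = 0.73925

0.739250


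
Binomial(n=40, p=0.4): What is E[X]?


E[X] = n*p = 40 * 0.4 = 16

16


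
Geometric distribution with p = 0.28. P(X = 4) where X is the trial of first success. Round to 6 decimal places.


P = (1-p)^(k-1) * p
(1-p)^(k-1) = 0.72^3 = 0.373248
P = 0.373248 * 0.28 ≈ 0.1045094

0.104509


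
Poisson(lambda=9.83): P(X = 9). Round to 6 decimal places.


P = e^(-lam) * lam^k / k!
e^(-9.83) ≈ 0.00005381276
lam^k = 9.83^9 ≈ 857001654.756864
k! = 9! = 362880
P = 0.00005381276 * 857001654.756864 / 362880 ≈ 0.127088

0.127088


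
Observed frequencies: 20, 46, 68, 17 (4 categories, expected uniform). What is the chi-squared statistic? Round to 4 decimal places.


chi2 = sum((O-E)^2/E), E = total/4
total = 151, E = 151/4 = 37.75
(20 - 37.75)^2 / 37.75 = 315.0625 / 37.75 = 5041/604 ≈ 8.346026
(46 - 37.75)^2 / 37.75 = 68.0625 / 37.75 = 1089/604 ≈ 1.802980
(68 - 37.75)^2 / 37.75 = 915.0625 / 37.75 = 14641/604 ≈ 24.240066
(17 - 37.75)^2 / 37.75 = 430.5625 / 37.75 = 6889/604 ≈ 11.405629
chi2 = 6915/151 ≈ 45.794702

45.7947


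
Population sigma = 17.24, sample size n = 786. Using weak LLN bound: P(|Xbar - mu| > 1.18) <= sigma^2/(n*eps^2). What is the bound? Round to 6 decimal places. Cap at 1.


bound = min(1, sigma^2/(n*eps^2))
sigma^2 = 17.24^2 = 297.2176
n*eps^2 = 786 * 1.18^2 = 786 * 1.3924 = 1094.4264
sigma^2/(n*eps^2) = 297.2176 / 1094.4264 ≈ 0.27157386

0.271574


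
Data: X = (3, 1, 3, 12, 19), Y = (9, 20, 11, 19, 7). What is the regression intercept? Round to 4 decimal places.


a = ybar - b*xbar, where b = sum((xi-xbar)(yi-ybar)) / sum((xi-xbar)^2)
n = 5, xbar = 38/5 = 7.6, ybar = 66/5 = 13.2
Sxy = sum((xi-xbar)(yi-ybar)) = -60.6
Sxx = sum((xi-xbar)^2) = 235.2
b = Sxy / Sxx = -101/392 ≈ -0.257653
a = 13.2 - (-0.257653) * 7.6 = 2971/196 ≈ 15.158163

15.1582


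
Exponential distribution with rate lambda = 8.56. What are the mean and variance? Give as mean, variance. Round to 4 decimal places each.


mean = 1/lam, var = 1/lam^2
mean = 1 / 8.56 = 25/214 ≈ 0.116822
lam^2 = 8.56^2 = 73.2736
var = 1 / 73.2736 ≈ 0.013647

0.1168, 0.0136


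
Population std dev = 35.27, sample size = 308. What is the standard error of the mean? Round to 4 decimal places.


SE = sigma / sqrt(n)
sqrt(308) ≈ 17.549929
SE = 35.27 / 17.549929 ≈ 2.009695

2.0097


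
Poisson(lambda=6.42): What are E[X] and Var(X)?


E[X] = Var(X) = lambda = 6.42

6.42, 6.42


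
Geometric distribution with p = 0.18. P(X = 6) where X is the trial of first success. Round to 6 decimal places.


P = (1-p)^(k-1) * p
(1-p)^(k-1) = 0.82^5 ≈ 0.3707398
P = 0.3707398 * 0.18 ≈ 0.06673317

0.066733


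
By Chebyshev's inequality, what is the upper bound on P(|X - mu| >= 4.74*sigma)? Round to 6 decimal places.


P <= 1/k^2
k^2 = 4.74^2 = 22.4676
1/k^2 = 1 / 22.4676 ≈ 0.04450854

0.044509


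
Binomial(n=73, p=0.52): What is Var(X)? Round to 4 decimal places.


Var = n*p*(1-p) = 73 * 0.52 * 0.48 = 18.2208

18.2208


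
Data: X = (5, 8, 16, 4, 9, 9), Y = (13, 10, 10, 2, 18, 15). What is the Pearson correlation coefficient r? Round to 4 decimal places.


r = sum((xi-xbar)(yi-ybar)) / sqrt(sum((xi-xbar)^2) * sum((yi-ybar)^2))
n = 6, xbar = 51/6 = 8.5, ybar = 68/6 = 34/3 ≈ 11.333333
Sxy = sum((xi-xbar)(yi-ybar)) = 32
Sxx = sum((xi-xbar)^2) = 89.5
Syy = sum((yi-ybar)^2) = 454/3 ≈ 151.333333
sqrt(Sxx*Syy) ≈ 116.380124
r = Sxy / sqrt(Sxx*Syy) = 32 / 116.380124 ≈ 0.274961

0.2750


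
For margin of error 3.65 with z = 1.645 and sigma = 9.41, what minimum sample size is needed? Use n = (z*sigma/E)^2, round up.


z*sigma/E = 1.645 * 9.41 / 3.65 ≈ 4.240945
(z*sigma/E)^2 ≈ 17.985616
round up: n = 18

18


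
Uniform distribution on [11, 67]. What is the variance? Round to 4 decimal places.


Var = (b-a)^2 / 12
(b-a)^2 = (67 - 11)^2 = 3136
Var = 3136/12 ≈ 261.333333

261.3333


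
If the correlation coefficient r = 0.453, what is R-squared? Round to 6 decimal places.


R^2 = r^2 = (0.453)^2 = 0.205209

0.205209


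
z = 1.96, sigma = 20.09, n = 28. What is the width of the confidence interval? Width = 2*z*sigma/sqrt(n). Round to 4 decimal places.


width = 2*z*sigma/sqrt(n)
2*z*sigma = 2 * 1.96 * 20.09 = 78.7528
sqrt(28) ≈ 5.291503
width = 78.7528 / 5.291503 ≈ 14.882880

14.8829


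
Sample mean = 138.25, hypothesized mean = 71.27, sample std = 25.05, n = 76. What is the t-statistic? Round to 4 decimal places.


t = (xbar - mu0) / (s/sqrt(n))
xbar - mu0 = 138.25 - 71.27 = 66.98
sqrt(76) ≈ 8.71779789
s/sqrt(n) = 25.05 / 8.71779789 ≈ 2.87343207
t = 66.98 / 2.87343207 ≈ 23.310104

23.3101


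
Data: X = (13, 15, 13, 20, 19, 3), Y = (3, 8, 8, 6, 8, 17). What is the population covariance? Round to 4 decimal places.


Cov = (1/n)*sum((xi-xbar)(yi-ybar))
n = 6, xbar = 83/6 ≈ 13.833333, ybar = 50/6 = 25/3 ≈ 8.333333
sum((xi-xbar)(yi-ybar)) = -317/3 ≈ -105.666667
Cov = -105.666667 / 6 = -317/18 ≈ -17.611111

-17.6111


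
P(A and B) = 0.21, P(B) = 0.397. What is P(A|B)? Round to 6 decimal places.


P(A|B) = P(A and B) / P(B) = 0.21 / 0.397 = 210/397 ≈ 0.52896725

0.528967


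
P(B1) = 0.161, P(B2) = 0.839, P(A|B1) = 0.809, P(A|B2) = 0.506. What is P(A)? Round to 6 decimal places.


P(A) = P(A|B1)*P(B1) + P(A|B2)*P(B2)
P(A|B1)*P(B1) = 0.809 * 0.161 = 0.130249
P(A|B2)*P(B2) = 0.506 * 0.839 = 0.424534
P(A) = 0.130249 + 0.424534 = 0.554783

0.554783


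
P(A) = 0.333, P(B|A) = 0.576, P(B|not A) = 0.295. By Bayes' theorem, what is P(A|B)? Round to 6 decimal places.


P(A|B) = P(B|A)*P(A) / P(B), P(B) = P(B|A)*P(A) + P(B|not A)*P(not A)
P(B|A)*P(A) = 0.576 * 0.333 = 0.191808
P(B|not A)*P(not A) = 0.295 * 0.667 = 0.196765
P(B) = 0.191808 + 0.196765 = 0.388573
P(A|B) = 0.191808 / 0.388573 ≈ 0.49362153

0.493622


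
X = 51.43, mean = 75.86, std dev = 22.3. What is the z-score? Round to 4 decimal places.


z = (X - mu) / sigma
X - mu = 51.43 - 75.86 = -24.43
z = -24.43 / 22.3 = -2443/2230 ≈ -1.095516

-1.0955


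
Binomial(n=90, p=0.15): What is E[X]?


E[X] = n*p = 90 * 0.15 = 13.5

13.5


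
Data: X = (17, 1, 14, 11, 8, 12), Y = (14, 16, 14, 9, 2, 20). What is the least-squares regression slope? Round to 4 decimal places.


b = sum((xi-xbar)(yi-ybar)) / sum((xi-xbar)^2)
n = 6, xbar = 63/6 = 10.5, ybar = 75/6 = 12.5
Sxy = sum((xi-xbar)(yi-ybar)) = 17.5
Sxx = sum((xi-xbar)^2) = 153.5
b = Sxy / Sxx = 35/307 ≈ 0.114007

0.1140


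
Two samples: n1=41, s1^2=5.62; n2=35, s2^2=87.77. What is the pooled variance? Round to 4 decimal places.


sp^2 = ((n1-1)*s1^2 + (n2-1)*s2^2)/(n1+n2-2)
(n1-1)*s1^2 = 40 * 5.62 = 224.8
(n2-1)*s2^2 = 34 * 87.77 = 2984.18
numerator = 224.8 + 2984.18 = 3208.98
n1+n2-2 = 74
sp^2 = 3208.98 / 74 = 160449/3700 ≈ 43.364595

43.3646


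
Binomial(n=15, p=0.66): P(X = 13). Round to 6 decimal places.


P = C(n,k) * p^k * (1-p)^(n-k)
C(15,13) = 105
p^k = 0.66^13 ≈ 0.004508906
(1-p)^(n-k) = 0.34^2 = 0.1156
P = 105 * 0.004508906 * 0.1156 ≈ 0.054729

0.054729


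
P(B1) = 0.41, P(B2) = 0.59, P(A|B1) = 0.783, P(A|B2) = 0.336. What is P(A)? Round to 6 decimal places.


P(A) = P(A|B1)*P(B1) + P(A|B2)*P(B2)
P(A|B1)*P(B1) = 0.783 * 0.41 = 0.32103
P(A|B2)*P(B2) = 0.336 * 0.59 = 0.19824
P(A) = 0.32103 + 0.19824 = 0.51927

0.519270


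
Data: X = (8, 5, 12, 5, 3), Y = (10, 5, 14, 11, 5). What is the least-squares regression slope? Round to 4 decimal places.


b = sum((xi-xbar)(yi-ybar)) / sum((xi-xbar)^2)
n = 5, xbar = 33/5 = 6.6, ybar = 45/5 = 9
Sxy = sum((xi-xbar)(yi-ybar)) = 46
Sxx = sum((xi-xbar)^2) = 49.2
b = Sxy / Sxx = 115/123 ≈ 0.934959

0.9350


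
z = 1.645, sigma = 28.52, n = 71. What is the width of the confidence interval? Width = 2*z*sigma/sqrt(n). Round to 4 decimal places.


width = 2*z*sigma/sqrt(n)
2*z*sigma = 2 * 1.645 * 28.52 = 93.8308
sqrt(71) ≈ 8.426150
width = 93.8308 / 8.426150 ≈ 11.135667

11.1357


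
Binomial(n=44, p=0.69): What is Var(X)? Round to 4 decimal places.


Var = n*p*(1-p) = 44 * 0.69 * 0.31 = 9.4116

9.4116


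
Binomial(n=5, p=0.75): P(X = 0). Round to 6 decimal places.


P = C(n,k) * p^k * (1-p)^(n-k)
C(5,0) = 1
p^k = 0.75^0 = 1
(1-p)^(n-k) = 0.25^5 = 0.0009765625
P = 1 * 1 * 0.0009765625 = 1/1024 ≈ 0.000977

0.000977


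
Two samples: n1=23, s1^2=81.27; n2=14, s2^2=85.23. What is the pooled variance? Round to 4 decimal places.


sp^2 = ((n1-1)*s1^2 + (n2-1)*s2^2)/(n1+n2-2)
(n1-1)*s1^2 = 22 * 81.27 = 1787.94
(n2-1)*s2^2 = 13 * 85.23 = 1107.99
numerator = 1787.94 + 1107.99 = 2895.93
n1+n2-2 = 35
sp^2 = 2895.93 / 35 = 289593/3500 ≈ 82.740857

82.7409


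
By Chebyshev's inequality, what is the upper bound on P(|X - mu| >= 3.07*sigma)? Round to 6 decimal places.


P <= 1/k^2
k^2 = 3.07^2 = 9.4249
1/k^2 = 1 / 9.4249 ≈ 0.10610192

0.106102


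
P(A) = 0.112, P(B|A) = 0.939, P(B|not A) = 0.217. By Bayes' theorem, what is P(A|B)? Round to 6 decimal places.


P(A|B) = P(B|A)*P(A) / P(B), P(B) = P(B|A)*P(A) + P(B|not A)*P(not A)
P(B|A)*P(A) = 0.939 * 0.112 = 0.105168
P(B|not A)*P(not A) = 0.217 * 0.888 = 0.192696
P(B) = 0.105168 + 0.192696 = 0.297864
P(A|B) = 0.105168 / 0.297864 = 626/1773 ≈ 0.35307389

0.353074


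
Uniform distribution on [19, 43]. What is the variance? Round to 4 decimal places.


Var = (b-a)^2 / 12
(b-a)^2 = (43 - 19)^2 = 576
Var = 576/12 = 48

48.0000


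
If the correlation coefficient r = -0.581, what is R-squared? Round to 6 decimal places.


R^2 = r^2 = (-0.581)^2 = 0.337561

0.337561


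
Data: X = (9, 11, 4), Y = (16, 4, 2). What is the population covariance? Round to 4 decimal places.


Cov = (1/n)*sum((xi-xbar)(yi-ybar))
n = 3, xbar = 24/3 = 8, ybar = 22/3 ≈ 7.333333
sum((xi-xbar)(yi-ybar)) = 20
Cov = 20 / 3 = 20/3 ≈ 6.666667

6.6667


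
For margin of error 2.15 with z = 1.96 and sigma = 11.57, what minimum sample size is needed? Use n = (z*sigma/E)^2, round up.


z*sigma/E = 1.96 * 11.57 / 2.15 = 56693/5375 ≈ 10.547535
(z*sigma/E)^2 ≈ 111.250492
round up: n = 112

112


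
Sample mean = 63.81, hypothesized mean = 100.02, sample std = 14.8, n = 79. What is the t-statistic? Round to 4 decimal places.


t = (xbar - mu0) / (s/sqrt(n))
xbar - mu0 = 63.81 - 100.02 = -36.21
sqrt(79) ≈ 8.88819442
s/sqrt(n) = 14.8 / 8.88819442 ≈ 1.66513009
t = -36.21 / 1.66513009 ≈ -21.746049

-21.7460


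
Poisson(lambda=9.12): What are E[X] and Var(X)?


E[X] = Var(X) = lambda = 9.12

9.12, 9.12


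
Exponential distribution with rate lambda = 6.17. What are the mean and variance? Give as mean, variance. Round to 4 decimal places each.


mean = 1/lam, var = 1/lam^2
mean = 1 / 6.17 = 100/617 ≈ 0.162075
lam^2 = 6.17^2 = 38.0689
var = 1 / 38.0689 ≈ 0.026268

0.1621, 0.0263


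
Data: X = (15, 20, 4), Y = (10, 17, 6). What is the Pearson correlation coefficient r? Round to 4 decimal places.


r = sum((xi-xbar)(yi-ybar)) / sqrt(sum((xi-xbar)^2) * sum((yi-ybar)^2))
n = 3, xbar = 39/3 = 13, ybar = 33/3 = 11
Sxy = sum((xi-xbar)(yi-ybar)) = 85
Sxx = sum((xi-xbar)^2) = 134
Syy = sum((yi-ybar)^2) = 62
sqrt(Sxx*Syy) ≈ 91.148231
r = Sxy / sqrt(Sxx*Syy) = 85 / 91.148231 ≈ 0.932547

0.9325


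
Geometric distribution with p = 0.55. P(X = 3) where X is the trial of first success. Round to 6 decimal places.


P = (1-p)^(k-1) * p
(1-p)^(k-1) = 0.45^2 = 0.2025
P = 0.2025 * 0.55 = 0.111375

0.111375


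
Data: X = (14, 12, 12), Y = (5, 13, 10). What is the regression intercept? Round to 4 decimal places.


a = ybar - b*xbar, where b = sum((xi-xbar)(yi-ybar)) / sum((xi-xbar)^2)
n = 3, xbar = 38/3 ≈ 12.666667, ybar = 28/3 ≈ 9.333333
Sxy = sum((xi-xbar)(yi-ybar)) = -26/3 ≈ -8.666667
Sxx = sum((xi-xbar)^2) = 8/3 ≈ 2.666667
b = Sxy / Sxx = -3.25
a = 9.333333 - (-3.25) * 12.666667 = 50.5

50.5000


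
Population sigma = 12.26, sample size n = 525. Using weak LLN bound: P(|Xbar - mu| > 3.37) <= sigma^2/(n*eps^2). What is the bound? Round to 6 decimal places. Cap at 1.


bound = min(1, sigma^2/(n*eps^2))
sigma^2 = 12.26^2 = 150.3076
n*eps^2 = 525 * 3.37^2 = 525 * 11.3569 = 5962.3725
sigma^2/(n*eps^2) = 150.3076 / 5962.3725 ≈ 0.02520936

0.025209


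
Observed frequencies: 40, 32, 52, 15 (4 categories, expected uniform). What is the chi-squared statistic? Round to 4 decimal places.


chi2 = sum((O-E)^2/E), E = total/4
total = 139, E = 139/4 = 34.75
(40 - 34.75)^2 / 34.75 = 27.5625 / 34.75 = 441/556 ≈ 0.793165
(32 - 34.75)^2 / 34.75 = 7.5625 / 34.75 = 121/556 ≈ 0.217626
(52 - 34.75)^2 / 34.75 = 297.5625 / 34.75 = 4761/556 ≈ 8.562950
(15 - 34.75)^2 / 34.75 = 390.0625 / 34.75 = 6241/556 ≈ 11.224820
chi2 = 2891/139 ≈ 20.798561

20.7986


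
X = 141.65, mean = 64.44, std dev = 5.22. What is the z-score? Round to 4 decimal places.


z = (X - mu) / sigma
X - mu = 141.65 - 64.44 = 77.21
z = 77.21 / 5.22 = 7721/522 ≈ 14.791188

14.7912


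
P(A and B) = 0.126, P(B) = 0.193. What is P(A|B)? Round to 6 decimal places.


P(A|B) = P(A and B) / P(B) = 0.126 / 0.193 = 126/193 ≈ 0.65284974

0.652850


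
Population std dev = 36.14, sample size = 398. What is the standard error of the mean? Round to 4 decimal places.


SE = sigma / sqrt(n)
sqrt(398) ≈ 19.949937
SE = 36.14 / 19.949937 ≈ 1.811535

1.8115
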